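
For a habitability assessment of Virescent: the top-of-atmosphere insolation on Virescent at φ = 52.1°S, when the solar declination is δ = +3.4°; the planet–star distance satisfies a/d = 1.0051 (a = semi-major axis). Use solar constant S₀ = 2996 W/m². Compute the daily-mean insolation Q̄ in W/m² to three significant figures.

Q̄ ≈ 522 W/m²

cos H₀ = −tan(-52.1°) tan(+3.400°) = 0.0763, H₀ = 1.4944 rad.
Bracket: H₀ sin φ sin δ + cos φ cos δ sin H₀ = 1.4944×-0.78908×0.05931 + 0.61429×0.99824×0.99708 = -0.069938 + 0.611418 = 0.541480.
Inverse-square distance factor (a/d)² = 1.0051² = 1.010226.
Q̄ = (S₀/π) × 1.010226 × [bracket] = (2996/π) × 1.010226 × 0.541480 = 521.7 W/m².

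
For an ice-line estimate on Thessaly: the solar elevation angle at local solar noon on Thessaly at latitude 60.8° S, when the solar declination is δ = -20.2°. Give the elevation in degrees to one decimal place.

At local noon the hour angle is zero, so the zenith angle equals |φ − δ| = |-60.8° − (-20.200°)| = 40.600°.
Elevation = 90° − 40.600° = 49.4°.

49.4°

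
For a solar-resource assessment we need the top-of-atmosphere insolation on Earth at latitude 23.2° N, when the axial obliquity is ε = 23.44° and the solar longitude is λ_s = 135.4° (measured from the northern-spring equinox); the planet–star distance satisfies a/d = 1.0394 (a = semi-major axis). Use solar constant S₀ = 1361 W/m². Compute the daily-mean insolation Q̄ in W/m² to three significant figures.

Q̄ ≈ 497 W/m²

Solar declination: sin δ = sin ε · sin λ_s = sin 23.44° × sin 135.4° = 0.27931, so δ = +16.219°.
cos H₀ = −tan(+23.2°) tan(+16.219°) = -0.1247, H₀ = 1.6958 rad.
Bracket: H₀ sin φ sin δ + cos φ cos δ sin H₀ = 1.6958×0.39394×0.27931 + 0.91914×0.96020×0.99220 = 0.186591 + 0.875674 = 1.062265.
Inverse-square distance factor (a/d)² = 1.0394² = 1.080352.
Q̄ = (S₀/π) × 1.080352 × [bracket] = (1361/π) × 1.080352 × 1.062265 = 497.2 W/m².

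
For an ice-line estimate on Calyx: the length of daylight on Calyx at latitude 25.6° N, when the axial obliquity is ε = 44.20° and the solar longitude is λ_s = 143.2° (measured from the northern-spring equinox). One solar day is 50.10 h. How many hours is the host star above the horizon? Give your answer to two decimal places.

Solar declination: sin δ = sin ε · sin λ_s = sin 44.20° × sin 143.2° = 0.41762, so δ = +24.684°.
cos H₀ = −tan φ · tan δ = −tan(+25.6°) × tan(+24.684°) = -0.2202, so H₀ = 1.7928 rad = 102.72°.
Daylight = 2H₀/(2π) × 50.10 h = (1.7928/π) × 50.10 = 28.59 h.

28.59 h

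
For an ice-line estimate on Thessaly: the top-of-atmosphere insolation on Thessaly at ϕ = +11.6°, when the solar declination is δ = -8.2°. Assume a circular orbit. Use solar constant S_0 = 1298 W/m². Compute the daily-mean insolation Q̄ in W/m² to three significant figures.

Q̄ ≈ 382 W/m²

cos h₀ = −tan(+11.6°) tan(-8.200°) = 0.0296, h₀ = 1.5412 rad.
Bracket: h₀ sin ϕ sin δ + cos ϕ cos δ sin h₀ = 1.5412×0.20108×-0.14263 + 0.97958×0.98978×0.99956 = -0.044202 + 0.969142 = 0.924940.
Q̄ = (S_0/π) × [bracket] = (1298/π) × 0.924940 = 382.2 W/m².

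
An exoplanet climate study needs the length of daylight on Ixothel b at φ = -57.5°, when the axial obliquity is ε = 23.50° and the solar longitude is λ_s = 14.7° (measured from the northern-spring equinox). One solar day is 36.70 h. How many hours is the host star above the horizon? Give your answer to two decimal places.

Solar declination: sin δ = sin ε · sin λ_s = sin 23.50° × sin 14.7° = 0.10119, so δ = +5.807°.
cos H₀ = −tan φ · tan δ = −tan(-57.5°) × tan(+5.807°) = 0.1596, so H₀ = 1.4105 rad = 80.81°.
Daylight = 2H₀/(2π) × 36.70 h = (1.4105/π) × 36.70 = 16.48 h.

16.48 h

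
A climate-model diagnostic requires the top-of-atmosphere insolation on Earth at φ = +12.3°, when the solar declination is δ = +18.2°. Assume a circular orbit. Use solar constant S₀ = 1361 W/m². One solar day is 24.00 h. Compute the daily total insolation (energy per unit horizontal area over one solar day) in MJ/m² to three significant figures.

cos H₀ = −tan(+12.3°) tan(+18.200°) = -0.0717, H₀ = 1.6425 rad.
Bracket: H₀ sin φ sin δ + cos φ cos δ sin H₀ = 1.6425×0.21303×0.31233 + 0.97705×0.94997×0.99743 = 0.109285 + 0.925783 = 1.035068.
Q̄ = (S₀/π) × [bracket] = (1361/π) × 1.035068 = 448.41 W/m².
Daily total = Q̄ × 24.00 h × 3600 s/h = 448.41 × 24.00 × 3600 / 10⁶ = 38.74 MJ/m².

38.7 MJ/m²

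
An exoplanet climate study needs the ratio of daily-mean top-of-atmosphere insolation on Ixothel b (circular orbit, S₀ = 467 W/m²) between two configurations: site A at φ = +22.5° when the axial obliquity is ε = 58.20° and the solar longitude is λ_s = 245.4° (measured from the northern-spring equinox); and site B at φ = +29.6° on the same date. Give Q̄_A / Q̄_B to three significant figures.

— Configuration A (φ=+22.5°):
Solar declination: sin δ = sin ε · sin λ_s = sin 58.20° × sin 245.4° = -0.77275, so δ = -50.602°.
cos H₀ = −tan(+22.5°) tan(-50.602°) = 0.5043, H₀ = 1.0422 rad.
Bracket: H₀ sin φ sin δ + cos φ cos δ sin H₀ = 1.0422×0.38268×-0.77275 + 0.92388×0.63471×0.86353 = -0.308195 + 0.506370 = 0.198175.
Q̄ = (S₀/π) × [bracket] = (467/π) × 0.198175 = 29.459 W/m².
— Configuration B (φ=+29.6°):
cos H₀ = −tan(+29.6°) tan(-50.602°) = 0.6916, H₀ = 0.8070 rad.
Bracket: H₀ sin φ sin δ + cos φ cos δ sin H₀ = 0.8070×0.49394×-0.77275 + 0.86949×0.63471×0.72225 = -0.308026 + 0.398591 = 0.090565.
Q̄ = (S₀/π) × [bracket] = (467/π) × 0.090565 = 13.463 W/m².
Ratio Q̄_A / Q̄_B = 29.459 / 13.463 = 2.188.

Q̄_A / Q̄_B ≈ 2.19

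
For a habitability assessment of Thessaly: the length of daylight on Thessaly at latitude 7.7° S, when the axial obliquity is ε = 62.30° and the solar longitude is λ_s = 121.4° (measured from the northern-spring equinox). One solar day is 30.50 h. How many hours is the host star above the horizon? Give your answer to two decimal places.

13.73 h

Solar declination: sin δ = sin ε · sin λ_s = sin 62.30° × sin 121.4° = 0.75573, so δ = +49.089°.
cos H₀ = −tan φ · tan δ = −tan(-7.7°) × tan(+49.089°) = 0.1560, so H₀ = 1.4141 rad = 81.02°.
Daylight = 2H₀/(2π) × 30.50 h = (1.4141/π) × 30.50 = 13.73 h.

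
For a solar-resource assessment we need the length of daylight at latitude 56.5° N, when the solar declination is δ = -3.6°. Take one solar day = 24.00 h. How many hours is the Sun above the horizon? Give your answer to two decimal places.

cos h₀ = −tan ϕ · tan δ = −tan(+56.5°) × tan(-3.600°) = 0.0951, so h₀ = 1.4756 rad = 84.55°.
Daylight = 2h₀/(2π) × 24.00 h = (1.4756/π) × 24.00 = 11.27 h.

11.27 h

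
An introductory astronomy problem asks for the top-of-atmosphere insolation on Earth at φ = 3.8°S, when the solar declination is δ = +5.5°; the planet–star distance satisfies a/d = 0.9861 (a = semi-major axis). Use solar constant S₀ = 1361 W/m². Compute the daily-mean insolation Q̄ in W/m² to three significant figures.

cos H₀ = −tan(-3.8°) tan(+5.500°) = 0.0064, H₀ = 1.5644 rad.
Bracket: H₀ sin φ sin δ + cos φ cos δ sin H₀ = 1.5644×-0.06627×0.09585 + 0.99780×0.99540×0.99998 = -0.009937 + 0.993190 = 0.983253.
Inverse-square distance factor (a/d)² = 0.9861² = 0.972393.
Q̄ = (S₀/π) × 0.972393 × [bracket] = (1361/π) × 0.972393 × 0.983253 = 414.2 W/m².

Q̄ ≈ 414 W/m²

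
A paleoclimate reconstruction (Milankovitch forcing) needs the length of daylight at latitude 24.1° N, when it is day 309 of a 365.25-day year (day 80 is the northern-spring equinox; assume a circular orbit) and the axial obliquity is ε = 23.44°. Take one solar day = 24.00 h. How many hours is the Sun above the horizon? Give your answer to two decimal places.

Solar longitude: λ_s = 360° × (309 − 80)/365.25 = 225.708°.
sin δ = sin 23.44° × sin 225.708° = -0.28474, so δ = -16.543°.
cos H₀ = −tan φ · tan δ = −tan(+24.1°) × tan(-16.543°) = 0.1329, so H₀ = 1.4375 rad = 82.36°.
Daylight = 2H₀/(2π) × 24.00 h = (1.4375/π) × 24.00 = 10.98 h.

10.98 h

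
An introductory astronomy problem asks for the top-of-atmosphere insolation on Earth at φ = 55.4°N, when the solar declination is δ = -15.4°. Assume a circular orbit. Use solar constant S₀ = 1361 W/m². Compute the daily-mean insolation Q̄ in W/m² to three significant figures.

cos H₀ = −tan(+55.4°) tan(-15.400°) = 0.3993, H₀ = 1.1601 rad.
Bracket: H₀ sin φ sin δ + cos φ cos δ sin H₀ = 1.1601×0.82314×-0.26556 + 0.56784×0.96410×0.91683 = -0.253590 + 0.501923 = 0.248333.
Q̄ = (S₀/π) × [bracket] = (1361/π) × 0.248333 = 107.6 W/m².

Q̄ ≈ 108 W/m²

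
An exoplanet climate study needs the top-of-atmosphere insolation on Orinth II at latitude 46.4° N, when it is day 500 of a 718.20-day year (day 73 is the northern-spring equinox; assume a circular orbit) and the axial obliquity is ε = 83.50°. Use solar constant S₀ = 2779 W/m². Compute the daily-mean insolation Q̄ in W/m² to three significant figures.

Q̄ ≈ 78.7 W/m²

Solar longitude: λ_s = 360° × (500 − 73)/718.20 = 214.035°.
sin δ = sin 83.50° × sin 214.035° = -0.55610, so δ = -33.787°.
cos H₀ = −tan(+46.4°) tan(-33.787°) = 0.7026, H₀ = 0.7917 rad.
Bracket: H₀ sin φ sin δ + cos φ cos δ sin H₀ = 0.7917×0.72417×-0.55610 + 0.68962×0.83111×0.71156 = -0.318826 + 0.407831 = 0.089005.
Q̄ = (S₀/π) × [bracket] = (2779/π) × 0.089005 = 78.73 W/m².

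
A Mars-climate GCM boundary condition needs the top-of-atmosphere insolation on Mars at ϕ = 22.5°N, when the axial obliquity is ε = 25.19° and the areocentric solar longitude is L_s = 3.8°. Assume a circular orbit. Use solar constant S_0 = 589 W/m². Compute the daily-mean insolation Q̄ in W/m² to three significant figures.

Q̄ ≈ 176 W/m²

sin δ = sin 25.19° × sin 3.8° = 0.02821, so δ = +1.616°.
cos h₀ = −tan(+22.5°) tan(+1.616°) = -0.0117, h₀ = 1.5825 rad.
Bracket: h₀ sin ϕ sin δ + cos ϕ cos δ sin h₀ = 1.5825×0.38268×0.02821 + 0.92388×0.99960×0.99993 = 0.017084 + 0.923446 = 0.940530.
Q̄ = (S_0/π) × [bracket] = (589/π) × 0.940530 = 176.3 W/m².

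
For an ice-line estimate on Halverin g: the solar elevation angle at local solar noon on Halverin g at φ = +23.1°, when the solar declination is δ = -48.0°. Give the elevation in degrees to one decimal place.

18.9°

At local noon the hour angle is zero, so the zenith angle equals |φ − δ| = |+23.1° − (-48.000°)| = 71.100°.
Elevation = 90° − 71.100° = 18.9°.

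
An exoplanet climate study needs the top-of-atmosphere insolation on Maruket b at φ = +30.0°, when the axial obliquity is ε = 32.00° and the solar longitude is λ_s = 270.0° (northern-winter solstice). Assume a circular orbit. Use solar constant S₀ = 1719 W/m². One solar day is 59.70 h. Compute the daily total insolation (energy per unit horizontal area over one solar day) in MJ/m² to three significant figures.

Solar declination: sin δ = sin ε · sin λ_s = sin 32.00° × sin 270.0° = -0.52992, so δ = -32.000°.
cos H₀ = −tan(+30.0°) tan(-32.000°) = 0.3608, H₀ = 1.2017 rad.
Bracket: H₀ sin φ sin δ + cos φ cos δ sin H₀ = 1.2017×0.50000×-0.52992 + 0.86603×0.84805×0.93266 = -0.318402 + 0.684980 = 0.366578.
Q̄ = (S₀/π) × [bracket] = (1719/π) × 0.366578 = 200.58 W/m².
Daily total = Q̄ × 59.70 h × 3600 s/h = 200.58 × 59.70 × 3600 / 10⁶ = 43.11 MJ/m².

43.1 MJ/m²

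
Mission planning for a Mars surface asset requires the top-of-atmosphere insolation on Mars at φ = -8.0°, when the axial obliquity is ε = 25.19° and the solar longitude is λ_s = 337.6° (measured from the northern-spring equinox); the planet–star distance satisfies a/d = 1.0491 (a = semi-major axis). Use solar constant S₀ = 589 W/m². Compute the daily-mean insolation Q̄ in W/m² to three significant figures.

Q̄ ≈ 209 W/m²

Solar declination: sin δ = sin ε · sin λ_s = sin 25.19° × sin 337.6° = -0.16219, so δ = -9.334°.
cos H₀ = −tan(-8.0°) tan(-9.334°) = -0.0231, H₀ = 1.5939 rad.
Bracket: H₀ sin φ sin δ + cos φ cos δ sin H₀ = 1.5939×-0.13917×-0.16219 + 0.99027×0.98676×0.99973 = 0.035977 + 0.976895 = 1.012872.
Inverse-square distance factor (a/d)² = 1.0491² = 1.100611.
Q̄ = (S₀/π) × 1.100611 × [bracket] = (589/π) × 1.100611 × 1.012872 = 209.0 W/m².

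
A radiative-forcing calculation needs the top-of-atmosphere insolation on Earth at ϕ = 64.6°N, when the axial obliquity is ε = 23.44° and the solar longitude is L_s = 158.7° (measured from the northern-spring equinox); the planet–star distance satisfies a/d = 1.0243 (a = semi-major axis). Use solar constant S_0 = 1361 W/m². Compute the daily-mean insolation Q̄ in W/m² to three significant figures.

Q̄ ≈ 295 W/m²

Solar declination: sin δ = sin ε · sin L_s = sin 23.44° × sin 158.7° = 0.14450, so δ = +8.308°.
cos h₀ = −tan(+64.6°) tan(+8.308°) = -0.3075, h₀ = 1.8834 rad.
Bracket: h₀ sin ϕ sin δ + cos ϕ cos δ sin h₀ = 1.8834×0.90334×0.14450 + 0.42894×0.98951×0.95154 = 0.245845 + 0.403872 = 0.649717.
Inverse-square distance factor (a/d)² = 1.0243² = 1.049190.
Q̄ = (S_0/π) × 1.049190 × [bracket] = (1361/π) × 1.049190 × 0.649717 = 295.3 W/m².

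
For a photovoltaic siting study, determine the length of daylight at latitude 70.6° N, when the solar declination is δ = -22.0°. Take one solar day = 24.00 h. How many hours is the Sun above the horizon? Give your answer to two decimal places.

cos h₀ = −tan ϕ · tan δ = 1.1473 ≥ 1, so the Sun never rises (polar night) and h₀ = 0.
Daylight = 2h₀/(2π) × 24.00 h = (0.0000/π) × 24.00 = 0.00 h.

0.00 h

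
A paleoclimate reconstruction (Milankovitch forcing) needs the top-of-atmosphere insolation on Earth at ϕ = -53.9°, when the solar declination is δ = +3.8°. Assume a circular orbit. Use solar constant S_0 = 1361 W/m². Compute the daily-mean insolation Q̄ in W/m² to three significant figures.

Q̄ ≈ 219 W/m²

cos h₀ = −tan(-53.9°) tan(+3.800°) = 0.0911, h₀ = 1.4796 rad.
Bracket: h₀ sin ϕ sin δ + cos ϕ cos δ sin h₀ = 1.4796×-0.80799×0.06627 + 0.58920×0.99780×0.99584 = -0.079226 + 0.585458 = 0.506232.
Q̄ = (S_0/π) × [bracket] = (1361/π) × 0.506232 = 219.3 W/m².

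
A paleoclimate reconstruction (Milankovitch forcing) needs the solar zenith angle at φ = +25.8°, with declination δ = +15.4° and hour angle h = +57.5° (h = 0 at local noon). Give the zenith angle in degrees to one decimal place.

θ_z = 54.4°

cos θ_z = sin φ sin δ + cos φ cos δ cos h = 0.115578 + 0.466372 = 0.581950.
θ_z = arccos(0.581950) = 54.4°.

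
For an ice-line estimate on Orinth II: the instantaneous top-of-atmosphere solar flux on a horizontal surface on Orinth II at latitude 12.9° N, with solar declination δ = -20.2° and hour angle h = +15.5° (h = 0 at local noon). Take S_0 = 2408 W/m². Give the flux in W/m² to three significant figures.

cos θ_z = sin ϕ sin δ + cos ϕ cos δ cos h = -0.077088 + 0.881535 = 0.804447.
Flux = S_0 · cos θ_z = 2408 × 0.804447 = 1937 W/m².

1.94e+03 W/m²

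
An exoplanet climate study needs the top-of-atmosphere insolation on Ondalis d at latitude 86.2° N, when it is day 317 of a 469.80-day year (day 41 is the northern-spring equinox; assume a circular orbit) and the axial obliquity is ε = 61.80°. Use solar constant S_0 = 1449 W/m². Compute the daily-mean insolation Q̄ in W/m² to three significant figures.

Q̄ ≈ 0.00 W/m²

Solar longitude: L_s = 360° × (317 − 41)/469.80 = 211.494°.
sin δ = sin 61.80° × sin 211.494° = -0.46040, so δ = -27.413°.
cos h₀ = −tan(+86.2°) tan(-27.413°) = 7.8085 ≥ 1 ⇒ polar night, h₀ = 0 and Q̄ = 0.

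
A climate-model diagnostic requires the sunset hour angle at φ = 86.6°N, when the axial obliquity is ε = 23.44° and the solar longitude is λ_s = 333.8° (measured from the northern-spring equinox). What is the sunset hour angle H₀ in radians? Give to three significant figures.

Solar declination: sin δ = sin ε · sin λ_s = sin 23.44° × sin 333.8° = -0.17563, so δ = -10.115°.
cos H₀ = −tan φ · tan δ = 3.0028 ≥ 1, so the Sun never rises (polar night) and H₀ = 0.

H₀ = 0.00 rad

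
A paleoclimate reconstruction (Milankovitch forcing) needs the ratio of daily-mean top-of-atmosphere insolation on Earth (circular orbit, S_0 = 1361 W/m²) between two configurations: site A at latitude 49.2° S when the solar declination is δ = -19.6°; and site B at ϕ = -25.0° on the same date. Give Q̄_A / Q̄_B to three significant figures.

Q̄_A / Q̄_B ≈ 0.981

— Configuration A (ϕ=-49.2°):
cos h₀ = −tan(-49.2°) tan(-19.600°) = -0.4125, h₀ = 1.9960 rad.
Bracket: h₀ sin ϕ sin δ + cos ϕ cos δ sin h₀ = 1.9960×-0.75700×-0.33545 + 0.65342×0.94206×0.91095 = 0.506856 + 0.560745 = 1.067601.
Q̄ = (S_0/π) × [bracket] = (1361/π) × 1.067601 = 462.51 W/m².
— Configuration B (ϕ=-25.0°):
cos h₀ = −tan(-25.0°) tan(-19.600°) = -0.1660, h₀ = 1.7376 rad.
Bracket: h₀ sin ϕ sin δ + cos ϕ cos δ sin h₀ = 1.7376×-0.42262×-0.33545 + 0.90631×0.94206×0.98612 = 0.246336 + 0.841948 = 1.088284.
Q̄ = (S_0/π) × [bracket] = (1361/π) × 1.088284 = 471.47 W/m².
Ratio Q̄_A / Q̄_B = 462.51 / 471.47 = 0.9810.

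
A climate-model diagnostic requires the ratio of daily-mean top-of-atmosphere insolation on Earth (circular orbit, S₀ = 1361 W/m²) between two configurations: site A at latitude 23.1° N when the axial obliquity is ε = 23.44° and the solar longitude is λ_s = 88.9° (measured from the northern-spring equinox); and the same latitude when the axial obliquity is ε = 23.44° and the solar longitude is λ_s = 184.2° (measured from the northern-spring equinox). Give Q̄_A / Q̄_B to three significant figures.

Q̄_A / Q̄_B ≈ 1.22

— Configuration A (φ=+23.1°):
Solar declination: sin δ = sin ε · sin λ_s = sin 23.44° × sin 88.9° = 0.39772, so δ = +23.435°.
cos H₀ = −tan(+23.1°) tan(+23.435°) = -0.1849, H₀ = 1.7568 rad.
Bracket: H₀ sin φ sin δ + cos φ cos δ sin H₀ = 1.7568×0.39234×0.39772 + 0.91982×0.91751×0.98276 = 0.274134 + 0.829394 = 1.103528.
Q̄ = (S₀/π) × [bracket] = (1361/π) × 1.103528 = 478.07 W/m².
— Configuration B (φ=+23.1°):
Solar declination: sin δ = sin ε · sin λ_s = sin 23.44° × sin 184.2° = -0.02913, so δ = -1.669°.
cos H₀ = −tan(+23.1°) tan(-1.669°) = 0.0124, H₀ = 1.5584 rad.
Bracket: H₀ sin φ sin δ + cos φ cos δ sin H₀ = 1.5584×0.39234×-0.02913 + 0.91982×0.99958×0.99992 = -0.017811 + 0.919360 = 0.901549.
Q̄ = (S₀/π) × [bracket] = (1361/π) × 0.901549 = 390.57 W/m².
Ratio Q̄_A / Q̄_B = 478.07 / 390.57 = 1.224.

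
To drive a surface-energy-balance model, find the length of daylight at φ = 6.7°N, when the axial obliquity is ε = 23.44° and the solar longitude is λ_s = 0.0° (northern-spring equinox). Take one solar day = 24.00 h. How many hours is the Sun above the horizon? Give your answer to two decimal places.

Solar declination: sin δ = sin ε · sin λ_s = sin 23.44° × sin 0.0° = 0.00000, so δ = +0.000°.
cos H₀ = −tan φ · tan δ = −tan(+6.7°) × tan(+0.000°) = -0.0000, so H₀ = 1.5708 rad = 90.00°.
Daylight = 2H₀/(2π) × 24.00 h = (1.5708/π) × 24.00 = 12.00 h.

12.00 h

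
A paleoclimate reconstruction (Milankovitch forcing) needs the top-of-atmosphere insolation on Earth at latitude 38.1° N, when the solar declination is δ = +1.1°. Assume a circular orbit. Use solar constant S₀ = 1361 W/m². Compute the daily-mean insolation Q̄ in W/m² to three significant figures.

Q̄ ≈ 349 W/m²

cos H₀ = −tan(+38.1°) tan(+1.100°) = -0.0151, H₀ = 1.5859 rad.
Bracket: H₀ sin φ sin δ + cos φ cos δ sin H₀ = 1.5859×0.61704×0.01920 + 0.78694×0.99982×0.99989 = 0.018788 + 0.786712 = 0.805500.
Q̄ = (S₀/π) × [bracket] = (1361/π) × 0.805500 = 349.0 W/m².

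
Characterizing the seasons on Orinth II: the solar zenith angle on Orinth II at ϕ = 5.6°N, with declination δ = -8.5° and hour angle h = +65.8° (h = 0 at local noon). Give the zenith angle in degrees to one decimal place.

θ_z = 67.1°

cos θ_z = sin ϕ sin δ + cos ϕ cos δ cos h = -0.014424 + 0.403485 = 0.389061.
θ_z = arccos(0.389061) = 67.1°.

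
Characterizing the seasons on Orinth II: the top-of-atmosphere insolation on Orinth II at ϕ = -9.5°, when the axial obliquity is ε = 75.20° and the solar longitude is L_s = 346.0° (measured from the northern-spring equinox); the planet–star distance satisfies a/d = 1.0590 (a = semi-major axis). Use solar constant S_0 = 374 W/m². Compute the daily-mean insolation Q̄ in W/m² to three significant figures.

Solar declination: sin δ = sin ε · sin L_s = sin 75.20° × sin 346.0° = -0.23390, so δ = -13.527°.
cos h₀ = −tan(-9.5°) tan(-13.527°) = -0.0403, h₀ = 1.6111 rad.
Bracket: h₀ sin ϕ sin δ + cos ϕ cos δ sin h₀ = 1.6111×-0.16505×-0.23390 + 0.98629×0.97226×0.99919 = 0.062197 + 0.958154 = 1.020351.
Inverse-square distance factor (a/d)² = 1.0590² = 1.121481.
Q̄ = (S_0/π) × 1.121481 × [bracket] = (374/π) × 1.121481 × 1.020351 = 136.2 W/m².

Q̄ ≈ 136 W/m²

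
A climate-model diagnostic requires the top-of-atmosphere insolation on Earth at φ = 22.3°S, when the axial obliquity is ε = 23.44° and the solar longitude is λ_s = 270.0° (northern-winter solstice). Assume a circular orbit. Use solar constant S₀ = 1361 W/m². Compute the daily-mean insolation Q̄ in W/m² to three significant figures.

Q̄ ≈ 476 W/m²

Solar declination: sin δ = sin ε · sin λ_s = sin 23.44° × sin 270.0° = -0.39779, so δ = -23.440°.
cos H₀ = −tan(-22.3°) tan(-23.440°) = -0.1778, H₀ = 1.7496 rad.
Bracket: H₀ sin φ sin δ + cos φ cos δ sin H₀ = 1.7496×-0.37946×-0.39779 + 0.92521×0.91748×0.98406 = 0.264094 + 0.835331 = 1.099425.
Q̄ = (S₀/π) × [bracket] = (1361/π) × 1.099425 = 476.3 W/m².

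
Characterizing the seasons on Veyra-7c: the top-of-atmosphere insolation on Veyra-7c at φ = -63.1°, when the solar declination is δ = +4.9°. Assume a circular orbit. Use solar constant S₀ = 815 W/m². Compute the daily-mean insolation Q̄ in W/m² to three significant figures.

Q̄ ≈ 87.6 W/m²

cos H₀ = −tan(-63.1°) tan(+4.900°) = 0.1690, H₀ = 1.4010 rad.
Bracket: H₀ sin φ sin δ + cos φ cos δ sin H₀ = 1.4010×-0.89180×0.08542 + 0.45243×0.99635×0.98562 = -0.106725 + 0.444296 = 0.337571.
Q̄ = (S₀/π) × [bracket] = (815/π) × 0.337571 = 87.57 W/m².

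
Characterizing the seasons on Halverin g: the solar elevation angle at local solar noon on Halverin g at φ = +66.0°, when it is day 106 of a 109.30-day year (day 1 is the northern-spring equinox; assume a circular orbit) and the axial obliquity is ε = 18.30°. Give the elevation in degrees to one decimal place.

19.6°

Solar longitude: λ_s = 360° × (106 − 1)/109.30 = 345.837°.
sin δ = sin 18.30° × sin 345.837° = -0.07683, so δ = -4.406°.
At local noon the hour angle is zero, so the zenith angle equals |φ − δ| = |+66.0° − (-4.406°)| = 70.406°.
Elevation = 90° − 70.406° = 19.6°.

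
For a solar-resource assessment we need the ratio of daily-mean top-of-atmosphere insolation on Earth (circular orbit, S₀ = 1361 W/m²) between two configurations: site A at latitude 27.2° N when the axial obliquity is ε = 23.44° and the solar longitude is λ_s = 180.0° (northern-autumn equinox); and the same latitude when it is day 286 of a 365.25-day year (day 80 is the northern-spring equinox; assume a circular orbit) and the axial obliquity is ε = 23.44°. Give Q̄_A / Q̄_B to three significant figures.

— Configuration A (φ=+27.2°):
Solar declination: sin δ = sin ε · sin λ_s = sin 23.44° × sin 180.0° = 0.00000, so δ = +0.000°.
cos H₀ = −tan(+27.2°) tan(+0.000°) = -0.0000, H₀ = 1.5708 rad.
Bracket: H₀ sin φ sin δ + cos φ cos δ sin H₀ = 1.5708×0.45710×0.00000 + 0.88942×1.00000×1.00000 = 0.000000 + 0.889420 = 0.889420.
Q̄ = (S₀/π) × [bracket] = (1361/π) × 0.889420 = 385.31 W/m².
— Configuration B (φ=+27.2°):
Solar longitude: λ_s = 360° × (286 − 80)/365.25 = 203.039°.
sin δ = sin 23.44° × sin 203.039° = -0.15568, so δ = -8.956°.
cos H₀ = −tan(+27.2°) tan(-8.956°) = 0.0810, H₀ = 1.4897 rad.
Bracket: H₀ sin φ sin δ + cos φ cos δ sin H₀ = 1.4897×0.45710×-0.15568 + 0.88942×0.98781×0.99671 = -0.106009 + 0.875687 = 0.769678.
Q̄ = (S₀/π) × [bracket] = (1361/π) × 0.769678 = 333.44 W/m².
Ratio Q̄_A / Q̄_B = 385.31 / 333.44 = 1.156.

Q̄_A / Q̄_B ≈ 1.16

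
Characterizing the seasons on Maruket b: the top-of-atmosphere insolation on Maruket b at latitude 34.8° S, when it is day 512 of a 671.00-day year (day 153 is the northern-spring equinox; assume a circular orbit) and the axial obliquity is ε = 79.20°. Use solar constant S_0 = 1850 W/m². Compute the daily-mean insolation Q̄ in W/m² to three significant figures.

Q̄ ≈ 591 W/m²

Solar longitude: L_s = 360° × (512 − 153)/671.00 = 192.608°.
sin δ = sin 79.20° × sin 192.608° = -0.21441, so δ = -12.381°.
cos h₀ = −tan(-34.8°) tan(-12.381°) = -0.1526, h₀ = 1.7240 rad.
Bracket: h₀ sin ϕ sin δ + cos ϕ cos δ sin h₀ = 1.7240×-0.57071×-0.21441 + 0.82115×0.97674×0.98829 = 0.210959 + 0.792658 = 1.003617.
Q̄ = (S_0/π) × [bracket] = (1850/π) × 1.003617 = 591.0 W/m².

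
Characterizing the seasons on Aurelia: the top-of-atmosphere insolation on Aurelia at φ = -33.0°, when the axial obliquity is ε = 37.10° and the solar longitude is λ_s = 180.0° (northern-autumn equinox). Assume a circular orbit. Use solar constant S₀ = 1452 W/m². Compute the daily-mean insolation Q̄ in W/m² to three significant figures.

Solar declination: sin δ = sin ε · sin λ_s = sin 37.10° × sin 180.0° = 0.00000, so δ = +0.000°.
cos H₀ = −tan(-33.0°) tan(+0.000°) = 0.0000, H₀ = 1.5708 rad.
Bracket: H₀ sin φ sin δ + cos φ cos δ sin H₀ = 1.5708×-0.54464×0.00000 + 0.83867×1.00000×1.00000 = -0.000000 + 0.838670 = 0.838670.
Q̄ = (S₀/π) × [bracket] = (1452/π) × 0.838670 = 387.6 W/m².

Q̄ ≈ 388 W/m²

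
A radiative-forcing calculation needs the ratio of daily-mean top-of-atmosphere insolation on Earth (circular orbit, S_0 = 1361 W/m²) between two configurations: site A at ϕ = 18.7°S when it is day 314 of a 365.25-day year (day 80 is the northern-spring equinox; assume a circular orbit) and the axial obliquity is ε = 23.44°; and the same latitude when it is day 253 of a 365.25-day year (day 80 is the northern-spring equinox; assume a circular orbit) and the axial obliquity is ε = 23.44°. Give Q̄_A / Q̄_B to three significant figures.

— Configuration A (ϕ=-18.7°):
Solar longitude: L_s = 360° × (314 − 80)/365.25 = 230.637°.
sin δ = sin 23.44° × sin 230.637° = -0.30755, so δ = -17.911°.
cos h₀ = −tan(-18.7°) tan(-17.911°) = -0.1094, h₀ = 1.6804 rad.
Bracket: h₀ sin ϕ sin δ + cos ϕ cos δ sin h₀ = 1.6804×-0.32061×-0.30755 + 0.94721×0.95153×0.99400 = 0.165693 + 0.895891 = 1.061584.
Q̄ = (S_0/π) × [bracket] = (1361/π) × 1.061584 = 459.90 W/m².
— Configuration B (ϕ=-18.7°):
Solar longitude: L_s = 360° × (253 − 80)/365.25 = 170.513°.
sin δ = sin 23.44° × sin 170.513° = 0.06556, so δ = +3.759°.
cos h₀ = −tan(-18.7°) tan(+3.759°) = 0.0222, h₀ = 1.5486 rad.
Bracket: h₀ sin ϕ sin δ + cos ϕ cos δ sin h₀ = 1.5486×-0.32061×0.06556 + 0.94721×0.99785×0.99975 = -0.032550 + 0.944937 = 0.912387.
Q̄ = (S_0/π) × [bracket] = (1361/π) × 0.912387 = 395.26 W/m².
Ratio Q̄_A / Q̄_B = 459.90 / 395.26 = 1.164.

Q̄_A / Q̄_B ≈ 1.16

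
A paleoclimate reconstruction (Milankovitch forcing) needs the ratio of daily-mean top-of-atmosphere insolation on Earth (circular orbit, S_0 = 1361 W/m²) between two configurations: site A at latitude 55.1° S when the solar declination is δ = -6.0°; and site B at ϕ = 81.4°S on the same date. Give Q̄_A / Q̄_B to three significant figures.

Q̄_A / Q̄_B ≈ 2.04

— Configuration A (ϕ=-55.1°):
cos h₀ = −tan(-55.1°) tan(-6.000°) = -0.1507, h₀ = 1.7220 rad.
Bracket: h₀ sin ϕ sin δ + cos ϕ cos δ sin h₀ = 1.7220×-0.82015×-0.10453 + 0.57215×0.99452×0.98859 = 0.147628 + 0.562522 = 0.710150.
Q̄ = (S_0/π) × [bracket] = (1361/π) × 0.710150 = 307.65 W/m².
— Configuration B (ϕ=-81.4°):
cos h₀ = −tan(-81.4°) tan(-6.000°) = -0.6950, h₀ = 2.3392 rad.
Bracket: h₀ sin ϕ sin δ + cos ϕ cos δ sin h₀ = 2.3392×-0.98876×-0.10453 + 0.14954×0.99452×0.71904 = 0.241768 + 0.106936 = 0.348704.
Q̄ = (S_0/π) × [bracket] = (1361/π) × 0.348704 = 151.07 W/m².
Ratio Q̄_A / Q̄_B = 307.65 / 151.07 = 2.036.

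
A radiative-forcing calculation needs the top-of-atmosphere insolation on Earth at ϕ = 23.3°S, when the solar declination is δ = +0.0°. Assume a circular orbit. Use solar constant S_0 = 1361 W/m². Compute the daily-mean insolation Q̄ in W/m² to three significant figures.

cos h₀ = −tan(-23.3°) tan(+0.000°) = 0.0000, h₀ = 1.5708 rad.
Bracket: h₀ sin ϕ sin δ + cos ϕ cos δ sin h₀ = 1.5708×-0.39555×0.00000 + 0.91845×1.00000×1.00000 = -0.000000 + 0.918450 = 0.918450.
Q̄ = (S_0/π) × [bracket] = (1361/π) × 0.918450 = 397.9 W/m².

Q̄ ≈ 398 W/m²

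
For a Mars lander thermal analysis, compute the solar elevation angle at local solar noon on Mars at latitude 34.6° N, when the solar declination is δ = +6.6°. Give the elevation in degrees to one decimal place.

62.0°

At local noon the hour angle is zero, so the zenith angle equals |φ − δ| = |+34.6° − (+6.600°)| = 28.000°.
Elevation = 90° − 28.000° = 62.0°.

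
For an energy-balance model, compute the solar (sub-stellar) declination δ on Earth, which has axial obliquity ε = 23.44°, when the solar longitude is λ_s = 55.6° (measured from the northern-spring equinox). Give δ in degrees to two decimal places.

sin δ = sin ε · sin λ_s = sin 23.44° × sin 55.6° = 0.328221.
δ = arcsin(0.328221) = +19.16°.

δ = +19.16°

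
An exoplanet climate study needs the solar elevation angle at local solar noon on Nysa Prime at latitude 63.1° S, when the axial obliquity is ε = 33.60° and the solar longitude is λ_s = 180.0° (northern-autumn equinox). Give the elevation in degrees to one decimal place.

26.9°

Solar declination: sin δ = sin ε · sin λ_s = sin 33.60° × sin 180.0° = 0.00000, so δ = +0.000°.
At local noon the hour angle is zero, so the zenith angle equals |φ − δ| = |-63.1° − (+0.000°)| = 63.100°.
Elevation = 90° − 63.100° = 26.9°.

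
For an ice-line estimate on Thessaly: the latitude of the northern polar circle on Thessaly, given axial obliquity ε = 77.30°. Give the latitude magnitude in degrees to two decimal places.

The polar circle is the lowest latitude that experiences at least one full rotation of continuous daylight at the northern-summer solstice; it lies at |φ| = 90° − ε = 90° − 77.30° = 12.70°.

12.70°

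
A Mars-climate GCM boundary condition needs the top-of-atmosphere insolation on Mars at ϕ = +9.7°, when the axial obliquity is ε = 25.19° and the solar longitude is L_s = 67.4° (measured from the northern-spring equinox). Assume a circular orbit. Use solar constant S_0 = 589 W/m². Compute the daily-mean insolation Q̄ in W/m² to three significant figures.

Solar declination: sin δ = sin ε · sin L_s = sin 25.19° × sin 67.4° = 0.39294, so δ = +23.137°.
cos h₀ = −tan(+9.7°) tan(+23.137°) = -0.0730, h₀ = 1.6439 rad.
Bracket: h₀ sin ϕ sin δ + cos ϕ cos δ sin h₀ = 1.6439×0.16849×0.39294 + 0.98570×0.91956×0.99733 = 0.108837 + 0.903990 = 1.012827.
Q̄ = (S_0/π) × [bracket] = (589/π) × 1.012827 = 189.9 W/m².

Q̄ ≈ 190 W/m²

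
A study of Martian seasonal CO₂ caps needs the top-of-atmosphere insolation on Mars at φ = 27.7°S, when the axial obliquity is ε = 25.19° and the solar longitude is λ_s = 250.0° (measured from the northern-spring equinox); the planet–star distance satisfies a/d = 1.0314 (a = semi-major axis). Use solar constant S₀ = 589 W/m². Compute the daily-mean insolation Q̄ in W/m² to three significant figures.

Q̄ ≈ 224 W/m²

Solar declination: sin δ = sin ε · sin λ_s = sin 25.19° × sin 250.0° = -0.39995, so δ = -23.575°.
cos H₀ = −tan(-27.7°) tan(-23.575°) = -0.2291, H₀ = 1.8020 rad.
Bracket: H₀ sin φ sin δ + cos φ cos δ sin H₀ = 1.8020×-0.46484×-0.39995 + 0.88539×0.91654×0.97340 = 0.335015 + 0.789910 = 1.124925.
Inverse-square distance factor (a/d)² = 1.0314² = 1.063786.
Q̄ = (S₀/π) × 1.063786 × [bracket] = (589/π) × 1.063786 × 1.124925 = 224.4 W/m².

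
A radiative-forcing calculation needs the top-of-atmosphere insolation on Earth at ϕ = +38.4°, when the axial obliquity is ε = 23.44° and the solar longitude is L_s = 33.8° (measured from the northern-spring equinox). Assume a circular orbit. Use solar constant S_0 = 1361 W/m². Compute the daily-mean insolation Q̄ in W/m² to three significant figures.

Q̄ ≈ 430 W/m²

Solar declination: sin δ = sin ε · sin L_s = sin 23.44° × sin 33.8° = 0.22129, so δ = +12.785°.
cos h₀ = −tan(+38.4°) tan(+12.785°) = -0.1798, h₀ = 1.7516 rad.
Bracket: h₀ sin ϕ sin δ + cos ϕ cos δ sin h₀ = 1.7516×0.62115×0.22129 + 0.78369×0.97521×0.98369 = 0.240765 + 0.751797 = 0.992562.
Q̄ = (S_0/π) × [bracket] = (1361/π) × 0.992562 = 430.0 W/m².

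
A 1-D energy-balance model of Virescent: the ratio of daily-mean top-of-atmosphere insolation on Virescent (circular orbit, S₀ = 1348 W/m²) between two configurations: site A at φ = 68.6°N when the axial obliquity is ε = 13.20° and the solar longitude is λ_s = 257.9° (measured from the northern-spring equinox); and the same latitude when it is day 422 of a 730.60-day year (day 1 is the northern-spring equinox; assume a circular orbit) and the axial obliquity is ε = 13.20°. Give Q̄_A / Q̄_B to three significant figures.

Q̄_A / Q̄_B ≈ 0.413

— Configuration A (φ=+68.6°):
Solar declination: sin δ = sin ε · sin λ_s = sin 13.20° × sin 257.9° = -0.22328, so δ = -12.902°.
cos H₀ = −tan(+68.6°) tan(-12.902°) = 0.5845, H₀ = 0.9465 rad.
Bracket: H₀ sin φ sin δ + cos φ cos δ sin H₀ = 0.9465×0.93106×-0.22328 + 0.36488×0.97475×0.81140 = -0.196765 + 0.288588 = 0.091823.
Q̄ = (S₀/π) × [bracket] = (1348/π) × 0.091823 = 39.400 W/m².
— Configuration B (φ=+68.6°):
Solar longitude: λ_s = 360° × (422 − 1)/730.60 = 207.446°.
sin δ = sin 13.20° × sin 207.446° = -0.10525, so δ = -6.042°.
cos H₀ = −tan(+68.6°) tan(-6.042°) = 0.2701, H₀ = 1.2973 rad.
Bracket: H₀ sin φ sin δ + cos φ cos δ sin H₀ = 1.2973×0.93106×-0.10525 + 0.36488×0.99445×0.96284 = -0.127128 + 0.349371 = 0.222243.
Q̄ = (S₀/π) × [bracket] = (1348/π) × 0.222243 = 95.360 W/m².
Ratio Q̄_A / Q̄_B = 39.400 / 95.360 = 0.4132.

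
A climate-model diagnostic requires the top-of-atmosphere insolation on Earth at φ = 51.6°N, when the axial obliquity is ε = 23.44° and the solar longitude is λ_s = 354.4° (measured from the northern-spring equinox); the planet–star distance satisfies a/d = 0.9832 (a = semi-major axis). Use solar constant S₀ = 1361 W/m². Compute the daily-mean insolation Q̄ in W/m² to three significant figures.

Q̄ ≈ 240 W/m²

Solar declination: sin δ = sin ε · sin λ_s = sin 23.44° × sin 354.4° = -0.03882, so δ = -2.225°.
cos H₀ = −tan(+51.6°) tan(-2.225°) = 0.0490, H₀ = 1.5218 rad.
Bracket: H₀ sin φ sin δ + cos φ cos δ sin H₀ = 1.5218×0.78369×-0.03882 + 0.62115×0.99925×0.99880 = -0.046297 + 0.619939 = 0.573642.
Inverse-square distance factor (a/d)² = 0.9832² = 0.966682.
Q̄ = (S₀/π) × 0.966682 × [bracket] = (1361/π) × 0.966682 × 0.573642 = 240.2 W/m².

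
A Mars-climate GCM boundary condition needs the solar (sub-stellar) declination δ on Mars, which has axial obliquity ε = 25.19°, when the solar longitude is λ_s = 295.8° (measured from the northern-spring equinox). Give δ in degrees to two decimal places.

δ = -22.53°

sin δ = sin ε · sin λ_s = sin 25.19° × sin 295.8° = -0.383195.
δ = arcsin(-0.383195) = -22.53°.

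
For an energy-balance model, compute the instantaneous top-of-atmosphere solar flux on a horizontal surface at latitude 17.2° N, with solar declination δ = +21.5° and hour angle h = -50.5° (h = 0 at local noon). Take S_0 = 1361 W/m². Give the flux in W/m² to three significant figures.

cos θ_z = sin ϕ sin δ + cos ϕ cos δ cos h = 0.108377 + 0.565351 = 0.673728.
Flux = S_0 · cos θ_z = 1361 × 0.673728 = 916.9 W/m².

917 W/m²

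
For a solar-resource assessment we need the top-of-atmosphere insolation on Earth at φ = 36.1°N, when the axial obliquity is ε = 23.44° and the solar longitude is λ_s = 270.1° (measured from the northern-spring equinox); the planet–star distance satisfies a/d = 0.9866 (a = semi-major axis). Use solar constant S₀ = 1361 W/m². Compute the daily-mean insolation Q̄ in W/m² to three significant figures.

Solar declination: sin δ = sin ε · sin λ_s = sin 23.44° × sin 270.1° = -0.39779, so δ = -23.440°.
cos H₀ = −tan(+36.1°) tan(-23.440°) = 0.3162, H₀ = 1.2491 rad.
Bracket: H₀ sin φ sin δ + cos φ cos δ sin H₀ = 1.2491×0.58920×-0.39779 + 0.80799×0.91748×0.94871 = -0.292761 + 0.703293 = 0.410532.
Inverse-square distance factor (a/d)² = 0.9866² = 0.973380.
Q̄ = (S₀/π) × 0.973380 × [bracket] = (1361/π) × 0.973380 × 0.410532 = 173.1 W/m².

Q̄ ≈ 173 W/m²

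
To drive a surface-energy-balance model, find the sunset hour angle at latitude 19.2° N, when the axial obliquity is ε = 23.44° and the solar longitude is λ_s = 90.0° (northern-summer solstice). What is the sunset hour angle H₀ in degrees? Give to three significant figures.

H₀ = 98.7°

Solar declination: sin δ = sin ε · sin λ_s = sin 23.44° × sin 90.0° = 0.39779, so δ = +23.440°.
cos H₀ = −tan φ · tan δ = −tan(+19.2°) × tan(+23.440°) = -0.1510, so H₀ = 1.7224 rad = 98.68°.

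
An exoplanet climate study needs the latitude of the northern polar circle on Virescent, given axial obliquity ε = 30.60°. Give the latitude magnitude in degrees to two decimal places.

The polar circle is the lowest latitude that experiences at least one full rotation of continuous daylight at the northern-summer solstice; it lies at |φ| = 90° − ε = 90° − 30.60° = 59.40°.

59.40°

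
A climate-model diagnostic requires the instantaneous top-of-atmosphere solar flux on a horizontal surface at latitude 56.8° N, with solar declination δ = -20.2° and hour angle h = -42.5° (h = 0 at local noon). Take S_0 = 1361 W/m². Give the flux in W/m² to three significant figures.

122 W/m²

cos θ_z = sin ϕ sin δ + cos ϕ cos δ cos h = -0.288933 + 0.378875 = 0.089942.
Flux = S_0 · cos θ_z = 1361 × 0.089942 = 122.4 W/m².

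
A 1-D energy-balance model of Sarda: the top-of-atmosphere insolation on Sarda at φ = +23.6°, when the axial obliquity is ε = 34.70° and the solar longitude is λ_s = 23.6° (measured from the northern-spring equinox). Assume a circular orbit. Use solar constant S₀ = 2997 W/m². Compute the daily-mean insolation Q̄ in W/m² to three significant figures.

Solar declination: sin δ = sin ε · sin λ_s = sin 34.70° × sin 23.6° = 0.22791, so δ = +13.174°.
cos H₀ = −tan(+23.6°) tan(+13.174°) = -0.1023, H₀ = 1.6732 rad.
Bracket: H₀ sin φ sin δ + cos φ cos δ sin H₀ = 1.6732×0.40035×0.22791 + 0.91636×0.97368×0.99476 = 0.152669 + 0.887566 = 1.040235.
Q̄ = (S₀/π) × [bracket] = (2997/π) × 1.040235 = 992.4 W/m².

Q̄ ≈ 992 W/m²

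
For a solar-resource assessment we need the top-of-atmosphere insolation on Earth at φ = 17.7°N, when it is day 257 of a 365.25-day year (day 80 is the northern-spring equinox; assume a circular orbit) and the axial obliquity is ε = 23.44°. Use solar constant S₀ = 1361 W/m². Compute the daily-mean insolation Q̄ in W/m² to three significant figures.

Solar longitude: λ_s = 360° × (257 − 80)/365.25 = 174.456°.
sin δ = sin 23.44° × sin 174.456° = 0.03843, so δ = +2.203°.
cos H₀ = −tan(+17.7°) tan(+2.203°) = -0.0123, H₀ = 1.5831 rad.
Bracket: H₀ sin φ sin δ + cos φ cos δ sin H₀ = 1.5831×0.30403×0.03843 + 0.95266×0.99926×0.99992 = 0.018497 + 0.951879 = 0.970376.
Q̄ = (S₀/π) × [bracket] = (1361/π) × 0.970376 = 420.4 W/m².

Q̄ ≈ 420 W/m²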